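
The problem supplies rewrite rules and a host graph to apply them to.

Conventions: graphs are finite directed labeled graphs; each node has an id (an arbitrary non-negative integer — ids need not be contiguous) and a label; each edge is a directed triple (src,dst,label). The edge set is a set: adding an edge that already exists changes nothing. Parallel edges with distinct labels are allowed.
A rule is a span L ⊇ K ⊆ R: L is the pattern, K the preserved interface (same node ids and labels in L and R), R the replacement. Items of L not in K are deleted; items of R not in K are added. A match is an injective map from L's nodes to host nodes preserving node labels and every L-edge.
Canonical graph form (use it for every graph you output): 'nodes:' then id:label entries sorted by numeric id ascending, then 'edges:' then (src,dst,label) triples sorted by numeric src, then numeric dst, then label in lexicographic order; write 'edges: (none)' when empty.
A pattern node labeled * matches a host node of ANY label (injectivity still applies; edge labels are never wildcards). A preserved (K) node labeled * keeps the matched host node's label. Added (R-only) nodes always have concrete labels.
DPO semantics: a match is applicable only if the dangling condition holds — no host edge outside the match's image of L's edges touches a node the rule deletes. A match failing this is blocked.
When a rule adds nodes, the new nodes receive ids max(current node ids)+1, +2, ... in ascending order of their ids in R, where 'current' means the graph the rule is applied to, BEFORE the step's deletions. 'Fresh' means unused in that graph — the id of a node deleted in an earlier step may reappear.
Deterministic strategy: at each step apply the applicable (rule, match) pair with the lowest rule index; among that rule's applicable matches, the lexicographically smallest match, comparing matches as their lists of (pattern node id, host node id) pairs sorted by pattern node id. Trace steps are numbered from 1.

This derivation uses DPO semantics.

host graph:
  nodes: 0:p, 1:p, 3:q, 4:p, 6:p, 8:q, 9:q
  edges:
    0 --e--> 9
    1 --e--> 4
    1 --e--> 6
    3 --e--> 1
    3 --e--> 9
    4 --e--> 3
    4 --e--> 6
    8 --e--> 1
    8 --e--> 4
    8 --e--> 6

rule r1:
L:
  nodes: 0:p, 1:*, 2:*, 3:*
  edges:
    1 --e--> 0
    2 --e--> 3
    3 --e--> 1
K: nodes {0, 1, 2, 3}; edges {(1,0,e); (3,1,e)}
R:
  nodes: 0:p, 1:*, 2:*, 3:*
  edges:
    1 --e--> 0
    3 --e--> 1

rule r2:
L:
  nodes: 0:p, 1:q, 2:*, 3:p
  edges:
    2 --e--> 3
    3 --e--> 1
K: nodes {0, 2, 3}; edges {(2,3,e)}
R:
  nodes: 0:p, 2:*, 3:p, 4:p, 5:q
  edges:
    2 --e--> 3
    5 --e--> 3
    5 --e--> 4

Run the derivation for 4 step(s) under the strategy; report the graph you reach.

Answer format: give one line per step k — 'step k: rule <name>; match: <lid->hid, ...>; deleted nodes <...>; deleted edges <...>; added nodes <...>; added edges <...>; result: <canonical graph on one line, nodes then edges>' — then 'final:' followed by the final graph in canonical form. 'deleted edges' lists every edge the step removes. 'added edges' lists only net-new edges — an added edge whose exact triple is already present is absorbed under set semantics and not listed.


step 1: rule r1; match: 0->1, 1->3, 2->8, 3->4; deleted nodes (none); deleted edges (8,4,e); added nodes (none); added edges (none); result: nodes: 0:p, 1:p, 3:q, 4:p, 6:p, 8:q, 9:q edges: (0,9,e); (1,4,e); (1,6,e); (3,1,e); (3,9,e); (4,3,e); (4,6,e); (8,1,e); (8,6,e)
step 2: rule r1; match: 0->6, 1->1, 2->4, 3->3; deleted nodes (none); deleted edges (4,3,e); added nodes (none); added edges (none); result: nodes: 0:p, 1:p, 3:q, 4:p, 6:p, 8:q, 9:q edges: (0,9,e); (1,4,e); (1,6,e); (3,1,e); (3,9,e); (4,6,e); (8,1,e); (8,6,e)
step 3: rule r1; match: 0->6, 1->4, 2->3, 3->1; deleted nodes (none); deleted edges (3,1,e); added nodes (none); added edges (none); result: nodes: 0:p, 1:p, 3:q, 4:p, 6:p, 8:q, 9:q edges: (0,9,e); (1,4,e); (1,6,e); (3,9,e); (4,6,e); (8,1,e); (8,6,e)
step 4: rule r1; match: 0->6, 1->4, 2->8, 3->1; deleted nodes (none); deleted edges (8,1,e); added nodes (none); added edges (none); result: nodes: 0:p, 1:p, 3:q, 4:p, 6:p, 8:q, 9:q edges: (0,9,e); (1,4,e); (1,6,e); (3,9,e); (4,6,e); (8,6,e)
final:
nodes: 0:p, 1:p, 3:q, 4:p, 6:p, 8:q, 9:q
edges: (0,9,e); (1,4,e); (1,6,e); (3,9,e); (4,6,e); (8,6,e)


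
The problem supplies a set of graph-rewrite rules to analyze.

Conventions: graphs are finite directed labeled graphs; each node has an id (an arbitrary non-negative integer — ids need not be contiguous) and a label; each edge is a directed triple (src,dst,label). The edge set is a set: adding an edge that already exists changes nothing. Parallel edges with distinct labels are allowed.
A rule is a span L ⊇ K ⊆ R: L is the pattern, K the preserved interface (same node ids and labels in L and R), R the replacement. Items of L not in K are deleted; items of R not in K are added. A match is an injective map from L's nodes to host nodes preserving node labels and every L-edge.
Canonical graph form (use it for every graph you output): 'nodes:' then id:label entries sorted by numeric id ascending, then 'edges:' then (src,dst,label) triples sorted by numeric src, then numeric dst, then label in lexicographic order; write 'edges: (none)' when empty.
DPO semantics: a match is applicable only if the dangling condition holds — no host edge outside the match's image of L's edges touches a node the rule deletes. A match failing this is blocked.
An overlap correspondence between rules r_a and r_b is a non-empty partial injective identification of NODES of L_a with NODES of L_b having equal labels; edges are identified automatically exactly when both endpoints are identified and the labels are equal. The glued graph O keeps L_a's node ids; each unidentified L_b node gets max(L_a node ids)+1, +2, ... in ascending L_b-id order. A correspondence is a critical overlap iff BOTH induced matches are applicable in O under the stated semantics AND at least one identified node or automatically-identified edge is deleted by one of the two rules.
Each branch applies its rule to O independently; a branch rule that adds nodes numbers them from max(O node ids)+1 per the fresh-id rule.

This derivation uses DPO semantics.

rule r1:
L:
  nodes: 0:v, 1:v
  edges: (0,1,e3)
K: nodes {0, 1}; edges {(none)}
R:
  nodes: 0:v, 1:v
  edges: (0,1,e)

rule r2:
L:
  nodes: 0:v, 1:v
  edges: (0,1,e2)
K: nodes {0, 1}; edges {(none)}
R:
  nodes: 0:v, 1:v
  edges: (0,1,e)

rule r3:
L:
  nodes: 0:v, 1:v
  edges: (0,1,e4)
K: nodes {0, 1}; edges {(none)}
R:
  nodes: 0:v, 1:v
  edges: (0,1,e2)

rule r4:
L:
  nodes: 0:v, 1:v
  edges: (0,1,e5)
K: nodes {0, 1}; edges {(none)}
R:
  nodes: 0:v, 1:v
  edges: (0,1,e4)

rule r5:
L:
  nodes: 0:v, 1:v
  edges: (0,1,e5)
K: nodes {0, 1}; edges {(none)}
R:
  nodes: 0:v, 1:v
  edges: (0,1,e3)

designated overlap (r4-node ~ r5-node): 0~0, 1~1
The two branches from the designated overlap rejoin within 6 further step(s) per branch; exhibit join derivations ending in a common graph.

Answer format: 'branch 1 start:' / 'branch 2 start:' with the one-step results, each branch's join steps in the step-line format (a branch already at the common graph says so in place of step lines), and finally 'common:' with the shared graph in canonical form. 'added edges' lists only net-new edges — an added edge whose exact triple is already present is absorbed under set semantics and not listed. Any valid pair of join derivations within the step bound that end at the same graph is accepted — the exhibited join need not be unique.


branch 1 start:
nodes: 0:v, 1:v
edges: (0,1,e4)
branch 2 start:
nodes: 0:v, 1:v
edges: (0,1,e3)
branch 1 step 1: rule r3; match: 0->0, 1->1; deleted nodes (none); deleted edges (0,1,e4); added nodes (none); added edges (0,1,e2); result: nodes: 0:v, 1:v edges: (0,1,e2)
branch 1 step 2: rule r2; match: 0->0, 1->1; deleted nodes (none); deleted edges (0,1,e2); added nodes (none); added edges (0,1,e); result: nodes: 0:v, 1:v edges: (0,1,e)
branch 2 step 1: rule r1; match: 0->0, 1->1; deleted nodes (none); deleted edges (0,1,e3); added nodes (none); added edges (0,1,e); result: nodes: 0:v, 1:v edges: (0,1,e)
common:
nodes: 0:v, 1:v
edges: (0,1,e)


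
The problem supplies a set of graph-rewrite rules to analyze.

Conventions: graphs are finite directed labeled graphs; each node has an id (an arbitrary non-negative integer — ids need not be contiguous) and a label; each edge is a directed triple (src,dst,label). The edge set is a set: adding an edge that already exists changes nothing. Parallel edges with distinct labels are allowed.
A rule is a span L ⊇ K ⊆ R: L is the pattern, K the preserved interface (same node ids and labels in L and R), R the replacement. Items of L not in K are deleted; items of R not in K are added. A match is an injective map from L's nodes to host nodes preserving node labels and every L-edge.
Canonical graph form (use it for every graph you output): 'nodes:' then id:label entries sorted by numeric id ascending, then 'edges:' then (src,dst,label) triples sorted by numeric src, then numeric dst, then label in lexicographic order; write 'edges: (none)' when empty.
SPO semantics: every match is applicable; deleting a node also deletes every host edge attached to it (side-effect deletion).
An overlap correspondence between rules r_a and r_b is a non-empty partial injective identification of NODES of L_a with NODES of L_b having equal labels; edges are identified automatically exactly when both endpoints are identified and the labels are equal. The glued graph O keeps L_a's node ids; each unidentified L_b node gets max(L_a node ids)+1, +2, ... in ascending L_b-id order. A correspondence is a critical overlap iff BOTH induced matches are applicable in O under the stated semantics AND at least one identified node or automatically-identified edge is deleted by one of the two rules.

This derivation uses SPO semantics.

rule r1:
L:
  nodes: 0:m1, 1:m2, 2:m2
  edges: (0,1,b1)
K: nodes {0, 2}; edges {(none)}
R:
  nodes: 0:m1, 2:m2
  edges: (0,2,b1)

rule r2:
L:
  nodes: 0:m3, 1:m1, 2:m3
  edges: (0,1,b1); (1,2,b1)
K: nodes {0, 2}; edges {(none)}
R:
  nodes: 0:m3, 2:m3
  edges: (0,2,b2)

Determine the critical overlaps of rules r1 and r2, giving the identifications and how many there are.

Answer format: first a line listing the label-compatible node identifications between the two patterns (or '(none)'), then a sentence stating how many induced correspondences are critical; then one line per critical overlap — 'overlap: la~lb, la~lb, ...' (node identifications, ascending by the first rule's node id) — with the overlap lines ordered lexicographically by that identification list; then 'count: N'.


label-compatible node identifications between L(r1) and L(r2): 0~1
1 of the induced correspondences is a critical overlap of r1 and r2.
overlap: 0~1
count: 1


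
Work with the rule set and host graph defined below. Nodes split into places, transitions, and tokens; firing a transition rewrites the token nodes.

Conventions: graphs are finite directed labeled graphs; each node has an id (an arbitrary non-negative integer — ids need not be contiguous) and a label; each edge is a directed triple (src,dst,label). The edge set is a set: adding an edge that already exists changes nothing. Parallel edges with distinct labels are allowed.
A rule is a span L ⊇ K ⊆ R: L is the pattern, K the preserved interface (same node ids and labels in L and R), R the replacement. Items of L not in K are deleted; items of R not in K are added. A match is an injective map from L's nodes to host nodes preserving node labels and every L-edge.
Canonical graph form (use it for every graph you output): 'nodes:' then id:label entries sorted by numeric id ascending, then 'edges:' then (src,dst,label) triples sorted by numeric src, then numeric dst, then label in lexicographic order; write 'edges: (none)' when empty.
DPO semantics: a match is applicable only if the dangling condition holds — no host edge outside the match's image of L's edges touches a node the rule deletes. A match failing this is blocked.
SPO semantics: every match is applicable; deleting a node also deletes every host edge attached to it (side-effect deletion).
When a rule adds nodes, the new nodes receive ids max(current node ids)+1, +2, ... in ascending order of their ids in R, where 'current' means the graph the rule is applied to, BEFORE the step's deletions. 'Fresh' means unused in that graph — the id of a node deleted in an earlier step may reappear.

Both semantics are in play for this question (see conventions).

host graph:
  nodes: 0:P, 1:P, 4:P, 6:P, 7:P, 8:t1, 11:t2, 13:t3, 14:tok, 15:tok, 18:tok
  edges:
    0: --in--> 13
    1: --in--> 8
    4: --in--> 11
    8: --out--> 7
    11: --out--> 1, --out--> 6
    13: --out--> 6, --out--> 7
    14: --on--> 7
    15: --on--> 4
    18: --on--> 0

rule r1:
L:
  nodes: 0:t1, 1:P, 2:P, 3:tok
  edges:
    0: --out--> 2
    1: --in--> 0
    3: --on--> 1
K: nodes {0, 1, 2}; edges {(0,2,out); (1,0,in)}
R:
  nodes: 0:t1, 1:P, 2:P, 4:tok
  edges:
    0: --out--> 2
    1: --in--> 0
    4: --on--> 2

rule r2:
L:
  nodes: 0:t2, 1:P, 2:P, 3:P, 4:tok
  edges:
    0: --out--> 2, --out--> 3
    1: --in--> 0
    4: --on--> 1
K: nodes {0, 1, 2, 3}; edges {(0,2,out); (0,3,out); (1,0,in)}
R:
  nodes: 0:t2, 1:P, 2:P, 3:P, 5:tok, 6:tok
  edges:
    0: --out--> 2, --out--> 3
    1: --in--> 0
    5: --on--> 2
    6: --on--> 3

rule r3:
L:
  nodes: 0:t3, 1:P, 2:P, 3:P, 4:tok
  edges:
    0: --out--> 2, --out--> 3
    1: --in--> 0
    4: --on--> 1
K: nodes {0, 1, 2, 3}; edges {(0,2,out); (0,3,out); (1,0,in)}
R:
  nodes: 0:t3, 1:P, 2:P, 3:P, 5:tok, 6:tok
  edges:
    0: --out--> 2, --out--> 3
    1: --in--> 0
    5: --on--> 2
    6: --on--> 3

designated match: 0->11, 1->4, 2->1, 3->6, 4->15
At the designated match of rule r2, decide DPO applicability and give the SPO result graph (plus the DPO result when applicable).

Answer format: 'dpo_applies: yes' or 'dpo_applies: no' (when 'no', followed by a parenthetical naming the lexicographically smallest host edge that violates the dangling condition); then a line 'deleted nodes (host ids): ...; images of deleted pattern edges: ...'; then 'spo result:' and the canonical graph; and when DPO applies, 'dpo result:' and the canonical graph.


dpo_applies: yes
deleted nodes (host ids): 15; images of deleted pattern edges: (15,4,on)
spo result:
nodes: 0:P, 1:P, 4:P, 6:P, 7:P, 8:t1, 11:t2, 13:t3, 14:tok, 18:tok, 19:tok, 20:tok
edges: (0,13,in); (1,8,in); (4,11,in); (8,7,out); (11,1,out); (11,6,out); (13,6,out); (13,7,out); (14,7,on); (18,0,on); (19,1,on); (20,6,on)
dpo result:
nodes: 0:P, 1:P, 4:P, 6:P, 7:P, 8:t1, 11:t2, 13:t3, 14:tok, 18:tok, 19:tok, 20:tok
edges: (0,13,in); (1,8,in); (4,11,in); (8,7,out); (11,1,out); (11,6,out); (13,6,out); (13,7,out); (14,7,on); (18,0,on); (19,1,on); (20,6,on)


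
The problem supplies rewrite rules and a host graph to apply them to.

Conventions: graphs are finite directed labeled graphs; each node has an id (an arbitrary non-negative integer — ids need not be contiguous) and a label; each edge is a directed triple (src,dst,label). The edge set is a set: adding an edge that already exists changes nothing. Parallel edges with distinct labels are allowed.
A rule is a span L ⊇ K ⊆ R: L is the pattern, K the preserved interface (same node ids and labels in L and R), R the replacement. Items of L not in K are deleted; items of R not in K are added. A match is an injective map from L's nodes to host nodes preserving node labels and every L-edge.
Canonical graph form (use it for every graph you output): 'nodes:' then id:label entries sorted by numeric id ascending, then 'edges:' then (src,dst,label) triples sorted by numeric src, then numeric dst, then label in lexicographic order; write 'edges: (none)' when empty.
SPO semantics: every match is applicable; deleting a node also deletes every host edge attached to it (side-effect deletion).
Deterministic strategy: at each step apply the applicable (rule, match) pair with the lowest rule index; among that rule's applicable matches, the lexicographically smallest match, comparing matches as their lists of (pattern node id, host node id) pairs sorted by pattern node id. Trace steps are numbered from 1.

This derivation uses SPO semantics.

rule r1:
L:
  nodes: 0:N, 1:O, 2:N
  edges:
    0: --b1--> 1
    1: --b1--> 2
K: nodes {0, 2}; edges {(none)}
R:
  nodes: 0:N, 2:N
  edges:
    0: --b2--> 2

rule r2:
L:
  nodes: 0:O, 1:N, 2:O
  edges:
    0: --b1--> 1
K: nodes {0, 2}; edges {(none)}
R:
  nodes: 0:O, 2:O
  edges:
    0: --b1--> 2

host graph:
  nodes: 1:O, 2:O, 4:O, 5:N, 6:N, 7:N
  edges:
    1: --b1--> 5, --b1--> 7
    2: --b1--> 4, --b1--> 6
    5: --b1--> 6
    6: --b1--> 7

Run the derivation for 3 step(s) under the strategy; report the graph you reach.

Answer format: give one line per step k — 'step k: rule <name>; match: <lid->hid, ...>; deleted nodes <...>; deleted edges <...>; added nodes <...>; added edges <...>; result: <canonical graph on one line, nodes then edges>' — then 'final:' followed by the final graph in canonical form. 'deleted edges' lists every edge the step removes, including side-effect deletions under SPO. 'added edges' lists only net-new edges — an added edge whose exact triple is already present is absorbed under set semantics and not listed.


step 1: rule r2; match: 0->1, 1->5, 2->2; deleted nodes 5; deleted edges (1,5,b1); (5,6,b1); added nodes (none); added edges (1,2,b1); result: nodes: 1:O, 2:O, 4:O, 6:N, 7:N edges: (1,2,b1); (1,7,b1); (2,4,b1); (2,6,b1); (6,7,b1)
step 2: rule r2; match: 0->1, 1->7, 2->2; deleted nodes 7; deleted edges (1,7,b1); (6,7,b1); added nodes (none); added edges (none); result: nodes: 1:O, 2:O, 4:O, 6:N edges: (1,2,b1); (2,4,b1); (2,6,b1)
step 3: rule r2; match: 0->2, 1->6, 2->1; deleted nodes 6; deleted edges (2,6,b1); added nodes (none); added edges (2,1,b1); result: nodes: 1:O, 2:O, 4:O edges: (1,2,b1); (2,1,b1); (2,4,b1)
final:
nodes: 1:O, 2:O, 4:O
edges: (1,2,b1); (2,1,b1); (2,4,b1)


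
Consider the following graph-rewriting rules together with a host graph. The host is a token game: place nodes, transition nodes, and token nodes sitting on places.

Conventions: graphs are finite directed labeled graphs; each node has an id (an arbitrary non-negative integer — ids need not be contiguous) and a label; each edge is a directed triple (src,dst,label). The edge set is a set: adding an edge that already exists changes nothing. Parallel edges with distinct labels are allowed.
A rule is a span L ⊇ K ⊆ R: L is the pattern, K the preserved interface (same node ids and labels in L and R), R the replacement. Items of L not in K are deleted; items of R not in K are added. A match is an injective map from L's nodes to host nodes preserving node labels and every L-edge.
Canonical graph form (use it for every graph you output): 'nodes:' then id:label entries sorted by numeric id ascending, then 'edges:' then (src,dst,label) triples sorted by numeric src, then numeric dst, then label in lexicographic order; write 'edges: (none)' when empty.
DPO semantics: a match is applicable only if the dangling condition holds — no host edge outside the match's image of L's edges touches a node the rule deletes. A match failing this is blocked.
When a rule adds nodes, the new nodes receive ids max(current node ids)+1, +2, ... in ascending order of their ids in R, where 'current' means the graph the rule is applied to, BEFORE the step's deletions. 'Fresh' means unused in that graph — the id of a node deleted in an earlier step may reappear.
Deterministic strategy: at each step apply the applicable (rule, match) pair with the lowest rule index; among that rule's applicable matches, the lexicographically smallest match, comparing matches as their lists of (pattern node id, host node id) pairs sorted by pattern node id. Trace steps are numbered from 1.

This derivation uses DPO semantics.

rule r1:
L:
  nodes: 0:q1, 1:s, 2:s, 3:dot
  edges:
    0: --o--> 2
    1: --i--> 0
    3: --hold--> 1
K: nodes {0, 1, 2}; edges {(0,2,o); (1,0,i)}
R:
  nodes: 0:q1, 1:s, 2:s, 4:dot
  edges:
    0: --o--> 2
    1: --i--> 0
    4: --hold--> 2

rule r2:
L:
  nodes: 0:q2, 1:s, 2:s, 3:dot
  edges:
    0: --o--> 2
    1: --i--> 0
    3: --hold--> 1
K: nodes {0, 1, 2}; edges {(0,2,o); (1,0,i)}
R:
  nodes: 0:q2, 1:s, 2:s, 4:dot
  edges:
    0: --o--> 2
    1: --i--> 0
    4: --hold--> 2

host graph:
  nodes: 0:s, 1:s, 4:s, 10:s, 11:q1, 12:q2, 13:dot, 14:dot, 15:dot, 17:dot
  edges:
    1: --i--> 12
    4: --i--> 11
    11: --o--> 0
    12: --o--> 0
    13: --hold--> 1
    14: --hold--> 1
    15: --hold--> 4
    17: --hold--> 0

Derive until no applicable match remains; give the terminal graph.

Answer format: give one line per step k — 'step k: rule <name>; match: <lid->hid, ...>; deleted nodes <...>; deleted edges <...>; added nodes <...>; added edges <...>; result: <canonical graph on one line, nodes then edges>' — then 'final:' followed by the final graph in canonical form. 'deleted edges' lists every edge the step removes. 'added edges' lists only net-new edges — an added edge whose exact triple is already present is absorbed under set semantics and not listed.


step 1: rule r1; match: 0->11, 1->4, 2->0, 3->15; deleted nodes 15; deleted edges (15,4,hold); added nodes 18; added edges (18,0,hold); result: nodes: 0:s, 1:s, 4:s, 10:s, 11:q1, 12:q2, 13:dot, 14:dot, 17:dot, 18:dot edges: (1,12,i); (4,11,i); (11,0,o); (12,0,o); (13,1,hold); (14,1,hold); (17,0,hold); (18,0,hold)
step 2: rule r2; match: 0->12, 1->1, 2->0, 3->13; deleted nodes 13; deleted edges (13,1,hold); added nodes 19; added edges (19,0,hold); result: nodes: 0:s, 1:s, 4:s, 10:s, 11:q1, 12:q2, 14:dot, 17:dot, 18:dot, 19:dot edges: (1,12,i); (4,11,i); (11,0,o); (12,0,o); (14,1,hold); (17,0,hold); (18,0,hold); (19,0,hold)
step 3: rule r2; match: 0->12, 1->1, 2->0, 3->14; deleted nodes 14; deleted edges (14,1,hold); added nodes 20; added edges (20,0,hold); result: nodes: 0:s, 1:s, 4:s, 10:s, 11:q1, 12:q2, 17:dot, 18:dot, 19:dot, 20:dot edges: (1,12,i); (4,11,i); (11,0,o); (12,0,o); (17,0,hold); (18,0,hold); (19,0,hold); (20,0,hold)
final:
nodes: 0:s, 1:s, 4:s, 10:s, 11:q1, 12:q2, 17:dot, 18:dot, 19:dot, 20:dot
edges: (1,12,i); (4,11,i); (11,0,o); (12,0,o); (17,0,hold); (18,0,hold); (19,0,hold); (20,0,hold)


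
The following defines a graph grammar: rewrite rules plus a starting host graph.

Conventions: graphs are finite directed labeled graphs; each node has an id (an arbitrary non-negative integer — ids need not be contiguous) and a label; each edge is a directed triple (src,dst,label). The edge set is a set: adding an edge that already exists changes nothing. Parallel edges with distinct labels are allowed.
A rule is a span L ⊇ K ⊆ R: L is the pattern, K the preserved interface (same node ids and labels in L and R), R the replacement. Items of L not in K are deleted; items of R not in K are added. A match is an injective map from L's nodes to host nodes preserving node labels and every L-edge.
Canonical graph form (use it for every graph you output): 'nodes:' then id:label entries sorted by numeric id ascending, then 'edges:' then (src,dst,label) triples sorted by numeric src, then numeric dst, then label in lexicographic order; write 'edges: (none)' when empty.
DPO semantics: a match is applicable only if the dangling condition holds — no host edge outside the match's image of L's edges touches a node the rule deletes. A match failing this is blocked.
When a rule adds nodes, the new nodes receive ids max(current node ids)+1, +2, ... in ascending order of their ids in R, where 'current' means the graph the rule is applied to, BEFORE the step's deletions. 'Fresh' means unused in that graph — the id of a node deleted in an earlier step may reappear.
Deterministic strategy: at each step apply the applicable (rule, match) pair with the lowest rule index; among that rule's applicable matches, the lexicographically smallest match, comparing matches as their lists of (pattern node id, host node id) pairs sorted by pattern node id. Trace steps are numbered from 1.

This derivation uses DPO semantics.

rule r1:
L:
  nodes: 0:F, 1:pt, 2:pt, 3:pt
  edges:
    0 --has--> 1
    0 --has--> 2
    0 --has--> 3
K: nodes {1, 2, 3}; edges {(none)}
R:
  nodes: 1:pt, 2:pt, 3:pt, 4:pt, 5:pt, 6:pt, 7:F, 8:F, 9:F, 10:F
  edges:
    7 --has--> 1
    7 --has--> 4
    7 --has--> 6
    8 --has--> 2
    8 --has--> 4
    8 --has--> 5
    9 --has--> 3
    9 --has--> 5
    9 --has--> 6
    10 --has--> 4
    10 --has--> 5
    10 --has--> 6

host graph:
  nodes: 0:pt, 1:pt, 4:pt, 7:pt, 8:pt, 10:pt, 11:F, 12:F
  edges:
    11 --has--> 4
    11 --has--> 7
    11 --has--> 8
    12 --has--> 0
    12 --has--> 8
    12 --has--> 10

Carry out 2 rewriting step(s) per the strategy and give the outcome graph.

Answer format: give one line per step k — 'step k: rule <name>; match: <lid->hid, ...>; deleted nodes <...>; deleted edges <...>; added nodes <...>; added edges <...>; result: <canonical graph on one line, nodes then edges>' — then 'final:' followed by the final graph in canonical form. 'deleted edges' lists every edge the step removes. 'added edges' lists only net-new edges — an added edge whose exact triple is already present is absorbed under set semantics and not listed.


step 1: rule r1; match: 0->11, 1->4, 2->7, 3->8; deleted nodes 11; deleted edges (11,4,has); (11,7,has); (11,8,has); added nodes 13, 14, 15, 16, 17, 18, 19; added edges (16,4,has); (16,13,has); (16,15,has); (17,7,has); (17,13,has); (17,14,has); (18,8,has); (18,14,has); (18,15,has); (19,13,has); (19,14,has); (19,15,has); result: nodes: 0:pt, 1:pt, 4:pt, 7:pt, 8:pt, 10:pt, 12:F, 13:pt, 14:pt, 15:pt, 16:F, 17:F, 18:F, 19:F edges: (12,0,has); (12,8,has); (12,10,has); (16,4,has); (16,13,has); (16,15,has); (17,7,has); (17,13,has); (17,14,has); (18,8,has); (18,14,has); (18,15,has); (19,13,has); (19,14,has); (19,15,has)
step 2: rule r1; match: 0->12, 1->0, 2->8, 3->10; deleted nodes 12; deleted edges (12,0,has); (12,8,has); (12,10,has); added nodes 20, 21, 22, 23, 24, 25, 26; added edges (23,0,has); (23,20,has); (23,22,has); (24,8,has); (24,20,has); (24,21,has); (25,10,has); (25,21,has); (25,22,has); (26,20,has); (26,21,has); (26,22,has); result: nodes: 0:pt, 1:pt, 4:pt, 7:pt, 8:pt, 10:pt, 13:pt, 14:pt, 15:pt, 16:F, 17:F, 18:F, 19:F, 20:pt, 21:pt, 22:pt, 23:F, 24:F, 25:F, 26:F edges: (16,4,has); (16,13,has); (16,15,has); (17,7,has); (17,13,has); (17,14,has); (18,8,has); (18,14,has); (18,15,has); (19,13,has); (19,14,has); (19,15,has); (23,0,has); (23,20,has); (23,22,has); (24,8,has); (24,20,has); (24,21,has); (25,10,has); (25,21,has); (25,22,has); (26,20,has); (26,21,has); (26,22,has)
final:
nodes: 0:pt, 1:pt, 4:pt, 7:pt, 8:pt, 10:pt, 13:pt, 14:pt, 15:pt, 16:F, 17:F, 18:F, 19:F, 20:pt, 21:pt, 22:pt, 23:F, 24:F, 25:F, 26:F
edges: (16,4,has); (16,13,has); (16,15,has); (17,7,has); (17,13,has); (17,14,has); (18,8,has); (18,14,has); (18,15,has); (19,13,has); (19,14,has); (19,15,has); (23,0,has); (23,20,has); (23,22,has); (24,8,has); (24,20,has); (24,21,has); (25,10,has); (25,21,has); (25,22,has); (26,20,has); (26,21,has); (26,22,has)


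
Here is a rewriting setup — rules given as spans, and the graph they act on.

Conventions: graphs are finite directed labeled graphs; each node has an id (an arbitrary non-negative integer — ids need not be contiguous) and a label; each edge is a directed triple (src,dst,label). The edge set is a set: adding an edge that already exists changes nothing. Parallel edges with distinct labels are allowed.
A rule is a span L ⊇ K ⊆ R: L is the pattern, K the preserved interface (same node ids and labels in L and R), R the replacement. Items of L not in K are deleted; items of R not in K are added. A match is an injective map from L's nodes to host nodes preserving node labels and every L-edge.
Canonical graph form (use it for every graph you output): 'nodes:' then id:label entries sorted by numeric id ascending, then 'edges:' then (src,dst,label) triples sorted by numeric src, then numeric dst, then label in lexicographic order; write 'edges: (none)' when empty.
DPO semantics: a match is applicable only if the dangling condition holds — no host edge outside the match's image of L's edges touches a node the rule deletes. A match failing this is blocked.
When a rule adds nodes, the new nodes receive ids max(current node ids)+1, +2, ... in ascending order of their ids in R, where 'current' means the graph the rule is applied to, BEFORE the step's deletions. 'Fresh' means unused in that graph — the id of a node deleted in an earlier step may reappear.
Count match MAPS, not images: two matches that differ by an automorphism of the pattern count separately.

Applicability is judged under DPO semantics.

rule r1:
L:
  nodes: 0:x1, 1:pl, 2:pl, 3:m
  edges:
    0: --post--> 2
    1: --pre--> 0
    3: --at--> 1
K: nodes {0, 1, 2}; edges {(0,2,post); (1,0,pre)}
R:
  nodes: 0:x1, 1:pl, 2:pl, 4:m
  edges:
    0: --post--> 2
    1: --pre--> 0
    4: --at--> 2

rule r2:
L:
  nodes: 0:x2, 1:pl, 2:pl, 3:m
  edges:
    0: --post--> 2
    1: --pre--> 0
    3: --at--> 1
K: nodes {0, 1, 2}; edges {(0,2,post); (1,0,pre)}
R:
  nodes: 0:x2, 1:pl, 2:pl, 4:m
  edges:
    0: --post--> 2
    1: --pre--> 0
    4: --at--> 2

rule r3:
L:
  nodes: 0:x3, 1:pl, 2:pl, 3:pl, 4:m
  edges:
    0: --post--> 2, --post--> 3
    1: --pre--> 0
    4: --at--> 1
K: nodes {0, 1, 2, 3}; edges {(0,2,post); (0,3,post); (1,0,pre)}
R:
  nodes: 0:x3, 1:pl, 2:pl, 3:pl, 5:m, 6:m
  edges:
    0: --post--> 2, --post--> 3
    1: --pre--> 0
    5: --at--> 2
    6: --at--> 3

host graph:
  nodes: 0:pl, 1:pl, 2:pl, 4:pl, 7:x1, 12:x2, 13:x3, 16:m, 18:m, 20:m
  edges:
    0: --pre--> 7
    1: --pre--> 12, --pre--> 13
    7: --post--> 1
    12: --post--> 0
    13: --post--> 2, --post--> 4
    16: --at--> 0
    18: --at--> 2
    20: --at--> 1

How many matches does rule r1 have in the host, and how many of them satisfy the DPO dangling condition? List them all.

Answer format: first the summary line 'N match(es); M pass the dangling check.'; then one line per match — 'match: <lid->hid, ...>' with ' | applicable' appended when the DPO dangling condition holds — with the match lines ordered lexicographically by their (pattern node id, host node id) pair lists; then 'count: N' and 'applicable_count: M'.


1 match(es); 1 pass the dangling check.
match: 0->7, 1->0, 2->1, 3->16 | applicable
count: 1
applicable_count: 1


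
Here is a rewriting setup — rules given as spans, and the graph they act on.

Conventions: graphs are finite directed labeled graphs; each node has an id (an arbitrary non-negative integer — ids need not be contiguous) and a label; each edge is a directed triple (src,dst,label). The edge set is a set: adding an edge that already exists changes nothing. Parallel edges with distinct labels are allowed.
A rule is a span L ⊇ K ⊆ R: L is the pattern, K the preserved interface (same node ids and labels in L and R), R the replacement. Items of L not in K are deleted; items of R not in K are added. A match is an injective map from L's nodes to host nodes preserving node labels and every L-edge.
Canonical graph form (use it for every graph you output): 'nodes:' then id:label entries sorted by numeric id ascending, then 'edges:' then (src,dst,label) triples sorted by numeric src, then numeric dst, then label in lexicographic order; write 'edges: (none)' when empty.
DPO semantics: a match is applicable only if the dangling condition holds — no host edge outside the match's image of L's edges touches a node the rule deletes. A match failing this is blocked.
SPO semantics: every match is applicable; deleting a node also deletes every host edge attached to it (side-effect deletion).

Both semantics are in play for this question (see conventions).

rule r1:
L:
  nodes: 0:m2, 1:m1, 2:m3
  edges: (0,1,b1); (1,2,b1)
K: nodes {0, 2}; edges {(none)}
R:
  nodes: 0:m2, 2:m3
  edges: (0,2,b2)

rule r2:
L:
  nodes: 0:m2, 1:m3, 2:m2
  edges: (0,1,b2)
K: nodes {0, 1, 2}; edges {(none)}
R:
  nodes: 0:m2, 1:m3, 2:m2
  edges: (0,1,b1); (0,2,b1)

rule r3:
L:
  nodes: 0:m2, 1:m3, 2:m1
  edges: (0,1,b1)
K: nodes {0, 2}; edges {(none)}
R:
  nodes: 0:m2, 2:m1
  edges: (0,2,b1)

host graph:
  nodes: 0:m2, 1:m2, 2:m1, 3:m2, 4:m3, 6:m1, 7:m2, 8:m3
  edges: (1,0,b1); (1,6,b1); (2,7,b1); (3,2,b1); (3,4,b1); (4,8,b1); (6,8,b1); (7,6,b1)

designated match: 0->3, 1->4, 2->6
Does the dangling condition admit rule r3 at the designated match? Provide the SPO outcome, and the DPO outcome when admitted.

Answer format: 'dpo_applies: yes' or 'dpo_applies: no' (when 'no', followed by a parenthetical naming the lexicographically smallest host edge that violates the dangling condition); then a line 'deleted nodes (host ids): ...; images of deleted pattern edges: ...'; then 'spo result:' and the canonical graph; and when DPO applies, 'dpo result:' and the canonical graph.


dpo_applies: no
(the rule deletes node 4, which keeps host edge (4,8,b1) outside the match image — the dangling condition fails, DPO blocks; SPO proceeds and side-deletes such edges)
deleted nodes (host ids): 4; images of deleted pattern edges: (3,4,b1)
spo result:
nodes: 0:m2, 1:m2, 2:m1, 3:m2, 6:m1, 7:m2, 8:m3
edges: (1,0,b1); (1,6,b1); (2,7,b1); (3,2,b1); (3,6,b1); (6,8,b1); (7,6,b1)


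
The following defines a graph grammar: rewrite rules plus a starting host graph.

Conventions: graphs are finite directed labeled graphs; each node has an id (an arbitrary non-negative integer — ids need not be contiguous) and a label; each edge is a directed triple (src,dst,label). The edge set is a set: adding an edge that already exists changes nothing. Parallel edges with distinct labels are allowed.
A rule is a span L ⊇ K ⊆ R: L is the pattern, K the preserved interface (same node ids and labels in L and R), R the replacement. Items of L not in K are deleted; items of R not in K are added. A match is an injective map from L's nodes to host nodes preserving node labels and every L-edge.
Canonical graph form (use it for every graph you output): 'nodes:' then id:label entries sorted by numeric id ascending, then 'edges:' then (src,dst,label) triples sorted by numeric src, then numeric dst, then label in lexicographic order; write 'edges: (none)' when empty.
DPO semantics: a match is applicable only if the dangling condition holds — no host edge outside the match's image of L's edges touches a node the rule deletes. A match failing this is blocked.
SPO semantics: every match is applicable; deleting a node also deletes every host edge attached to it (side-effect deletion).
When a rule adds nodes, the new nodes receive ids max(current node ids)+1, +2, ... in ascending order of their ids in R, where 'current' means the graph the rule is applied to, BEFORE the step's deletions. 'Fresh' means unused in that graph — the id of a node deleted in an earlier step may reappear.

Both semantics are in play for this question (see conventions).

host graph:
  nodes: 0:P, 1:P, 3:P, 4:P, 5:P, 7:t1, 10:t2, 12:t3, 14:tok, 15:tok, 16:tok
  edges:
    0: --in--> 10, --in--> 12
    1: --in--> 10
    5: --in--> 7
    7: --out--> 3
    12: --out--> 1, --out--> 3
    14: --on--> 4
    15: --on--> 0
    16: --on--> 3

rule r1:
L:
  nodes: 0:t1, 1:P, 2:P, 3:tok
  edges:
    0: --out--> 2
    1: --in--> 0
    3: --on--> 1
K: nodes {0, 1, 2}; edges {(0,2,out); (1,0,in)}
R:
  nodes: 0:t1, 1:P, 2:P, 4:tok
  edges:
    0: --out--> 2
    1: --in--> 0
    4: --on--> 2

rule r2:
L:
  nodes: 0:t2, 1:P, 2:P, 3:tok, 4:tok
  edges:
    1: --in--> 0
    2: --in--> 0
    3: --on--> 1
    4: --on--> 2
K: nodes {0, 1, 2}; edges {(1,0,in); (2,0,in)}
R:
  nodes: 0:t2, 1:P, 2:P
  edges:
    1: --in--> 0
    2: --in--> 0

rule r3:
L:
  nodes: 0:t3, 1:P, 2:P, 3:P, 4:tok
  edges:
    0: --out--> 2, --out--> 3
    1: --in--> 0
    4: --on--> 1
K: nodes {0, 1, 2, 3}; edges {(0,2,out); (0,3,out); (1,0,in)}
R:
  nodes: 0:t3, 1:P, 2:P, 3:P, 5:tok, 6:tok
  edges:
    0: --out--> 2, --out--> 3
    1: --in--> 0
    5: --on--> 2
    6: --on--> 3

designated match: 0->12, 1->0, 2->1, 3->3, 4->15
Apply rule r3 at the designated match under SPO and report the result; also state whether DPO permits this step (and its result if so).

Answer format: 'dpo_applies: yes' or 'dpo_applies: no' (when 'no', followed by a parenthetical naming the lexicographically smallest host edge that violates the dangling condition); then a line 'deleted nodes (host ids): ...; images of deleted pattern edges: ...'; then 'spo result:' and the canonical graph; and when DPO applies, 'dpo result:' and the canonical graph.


dpo_applies: yes
deleted nodes (host ids): 15; images of deleted pattern edges: (15,0,on)
spo result:
nodes: 0:P, 1:P, 3:P, 4:P, 5:P, 7:t1, 10:t2, 12:t3, 14:tok, 16:tok, 17:tok, 18:tok
edges: (0,10,in); (0,12,in); (1,10,in); (5,7,in); (7,3,out); (12,1,out); (12,3,out); (14,4,on); (16,3,on); (17,1,on); (18,3,on)
dpo result:
nodes: 0:P, 1:P, 3:P, 4:P, 5:P, 7:t1, 10:t2, 12:t3, 14:tok, 16:tok, 17:tok, 18:tok
edges: (0,10,in); (0,12,in); (1,10,in); (5,7,in); (7,3,out); (12,1,out); (12,3,out); (14,4,on); (16,3,on); (17,1,on); (18,3,on)


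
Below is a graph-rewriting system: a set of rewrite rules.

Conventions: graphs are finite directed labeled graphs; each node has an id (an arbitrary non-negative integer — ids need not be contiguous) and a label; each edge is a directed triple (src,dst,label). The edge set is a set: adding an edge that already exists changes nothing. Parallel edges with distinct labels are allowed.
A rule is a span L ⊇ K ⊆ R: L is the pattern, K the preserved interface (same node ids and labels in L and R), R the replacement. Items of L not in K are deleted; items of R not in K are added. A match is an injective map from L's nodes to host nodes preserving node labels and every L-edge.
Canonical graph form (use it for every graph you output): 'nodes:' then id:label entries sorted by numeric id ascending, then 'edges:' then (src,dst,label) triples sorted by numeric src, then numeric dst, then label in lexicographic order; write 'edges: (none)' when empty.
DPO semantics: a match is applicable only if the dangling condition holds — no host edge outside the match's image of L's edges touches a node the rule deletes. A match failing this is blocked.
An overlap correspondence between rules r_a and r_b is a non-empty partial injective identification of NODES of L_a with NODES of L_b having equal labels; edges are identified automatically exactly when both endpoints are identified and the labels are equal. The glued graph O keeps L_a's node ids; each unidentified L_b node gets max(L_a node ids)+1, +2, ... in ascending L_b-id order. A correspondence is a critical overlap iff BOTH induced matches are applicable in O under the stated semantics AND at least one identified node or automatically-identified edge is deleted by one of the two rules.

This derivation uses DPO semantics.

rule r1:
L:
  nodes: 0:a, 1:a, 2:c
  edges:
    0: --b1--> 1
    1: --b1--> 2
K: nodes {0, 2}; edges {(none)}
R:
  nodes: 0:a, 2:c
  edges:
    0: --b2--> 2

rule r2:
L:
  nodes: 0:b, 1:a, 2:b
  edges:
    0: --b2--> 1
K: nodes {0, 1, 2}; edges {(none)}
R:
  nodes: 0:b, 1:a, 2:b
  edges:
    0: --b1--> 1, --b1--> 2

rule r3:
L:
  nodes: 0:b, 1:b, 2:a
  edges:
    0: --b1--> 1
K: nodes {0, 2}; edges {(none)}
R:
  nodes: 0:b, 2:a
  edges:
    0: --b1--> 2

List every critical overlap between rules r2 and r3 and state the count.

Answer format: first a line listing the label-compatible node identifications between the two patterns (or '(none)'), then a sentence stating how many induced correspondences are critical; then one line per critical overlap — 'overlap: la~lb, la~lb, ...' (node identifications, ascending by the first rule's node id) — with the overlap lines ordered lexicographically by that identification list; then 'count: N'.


label-compatible node identifications between L(r2) and L(r3): 0~0, 0~1, 1~2, 2~0, 2~1
4 of the induced correspondences are critical overlaps of r2 and r3.
overlap: 0~0, 1~2, 2~1
overlap: 0~0, 2~1
overlap: 1~2, 2~1
overlap: 2~1
count: 4


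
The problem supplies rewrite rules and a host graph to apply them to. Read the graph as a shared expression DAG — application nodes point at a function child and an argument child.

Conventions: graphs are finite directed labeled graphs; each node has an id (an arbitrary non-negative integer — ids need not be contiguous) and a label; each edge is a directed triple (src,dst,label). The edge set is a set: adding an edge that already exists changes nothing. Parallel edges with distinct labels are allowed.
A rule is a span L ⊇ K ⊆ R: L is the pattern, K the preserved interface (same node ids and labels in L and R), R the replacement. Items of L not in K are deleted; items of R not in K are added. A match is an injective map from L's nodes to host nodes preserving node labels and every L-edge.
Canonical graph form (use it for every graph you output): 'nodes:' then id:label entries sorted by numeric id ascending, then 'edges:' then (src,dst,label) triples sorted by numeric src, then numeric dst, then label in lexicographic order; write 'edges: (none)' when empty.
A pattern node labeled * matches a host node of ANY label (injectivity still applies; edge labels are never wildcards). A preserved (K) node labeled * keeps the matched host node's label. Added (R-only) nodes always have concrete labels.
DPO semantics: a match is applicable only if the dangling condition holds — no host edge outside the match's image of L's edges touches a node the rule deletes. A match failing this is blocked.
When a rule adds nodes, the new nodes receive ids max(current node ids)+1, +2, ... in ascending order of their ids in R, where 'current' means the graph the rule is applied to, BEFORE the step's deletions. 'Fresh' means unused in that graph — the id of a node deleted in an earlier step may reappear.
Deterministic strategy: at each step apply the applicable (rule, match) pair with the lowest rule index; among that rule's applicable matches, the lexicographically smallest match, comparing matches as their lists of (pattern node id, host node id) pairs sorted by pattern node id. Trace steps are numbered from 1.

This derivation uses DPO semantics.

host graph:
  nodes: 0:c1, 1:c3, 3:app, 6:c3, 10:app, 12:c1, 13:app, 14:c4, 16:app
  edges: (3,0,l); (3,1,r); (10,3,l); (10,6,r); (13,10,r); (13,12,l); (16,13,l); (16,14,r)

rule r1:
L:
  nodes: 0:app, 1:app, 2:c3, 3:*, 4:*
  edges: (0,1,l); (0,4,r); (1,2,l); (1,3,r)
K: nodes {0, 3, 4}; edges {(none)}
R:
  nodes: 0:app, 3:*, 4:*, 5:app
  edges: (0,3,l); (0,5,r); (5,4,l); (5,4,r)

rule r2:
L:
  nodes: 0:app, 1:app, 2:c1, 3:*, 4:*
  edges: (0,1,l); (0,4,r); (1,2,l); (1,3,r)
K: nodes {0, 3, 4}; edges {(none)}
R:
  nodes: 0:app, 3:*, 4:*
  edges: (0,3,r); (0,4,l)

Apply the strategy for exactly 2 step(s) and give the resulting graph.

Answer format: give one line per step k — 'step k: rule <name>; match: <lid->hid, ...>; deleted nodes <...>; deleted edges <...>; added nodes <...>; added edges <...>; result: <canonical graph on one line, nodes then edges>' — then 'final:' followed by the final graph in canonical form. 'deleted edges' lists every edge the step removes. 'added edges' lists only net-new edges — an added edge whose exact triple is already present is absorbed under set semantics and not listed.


step 1: rule r2; match: 0->10, 1->3, 2->0, 3->1, 4->6; deleted nodes 0, 3; deleted edges (3,0,l); (3,1,r); (10,3,l); (10,6,r); added nodes (none); added edges (10,1,r); (10,6,l); result: nodes: 1:c3, 6:c3, 10:app, 12:c1, 13:app, 14:c4, 16:app edges: (10,1,r); (10,6,l); (13,10,r); (13,12,l); (16,13,l); (16,14,r)
step 2: rule r2; match: 0->16, 1->13, 2->12, 3->10, 4->14; deleted nodes 12, 13; deleted edges (13,10,r); (13,12,l); (16,13,l); (16,14,r); added nodes (none); added edges (16,10,r); (16,14,l); result: nodes: 1:c3, 6:c3, 10:app, 14:c4, 16:app edges: (10,1,r); (10,6,l); (16,10,r); (16,14,l)
final:
nodes: 1:c3, 6:c3, 10:app, 14:c4, 16:app
edges: (10,1,r); (10,6,l); (16,10,r); (16,14,l)
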